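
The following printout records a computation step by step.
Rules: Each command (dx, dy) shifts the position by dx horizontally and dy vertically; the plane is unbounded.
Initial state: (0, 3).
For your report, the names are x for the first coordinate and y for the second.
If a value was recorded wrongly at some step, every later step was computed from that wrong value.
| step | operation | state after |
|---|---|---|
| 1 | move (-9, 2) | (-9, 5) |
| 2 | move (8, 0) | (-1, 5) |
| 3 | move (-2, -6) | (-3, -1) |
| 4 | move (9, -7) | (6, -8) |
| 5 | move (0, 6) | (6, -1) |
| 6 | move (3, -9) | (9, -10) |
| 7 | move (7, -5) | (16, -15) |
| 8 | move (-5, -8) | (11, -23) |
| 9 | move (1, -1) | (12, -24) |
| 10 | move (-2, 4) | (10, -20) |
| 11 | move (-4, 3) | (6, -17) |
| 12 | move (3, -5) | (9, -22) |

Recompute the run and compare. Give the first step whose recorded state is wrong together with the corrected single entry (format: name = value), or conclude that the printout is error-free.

step 5, y = -2

1. x = 0 + (-9) = -9, y = 3 + (2) = 5 (same as recorded)
2. x = -9 + (8) = -1, y = 5 + (0) = 5 (same as recorded)
3. x = -1 + (-2) = -3, y = 5 + (-6) = -1 (verified)
4. x = -3 + (9) = 6, y = -1 + (-7) = -8 (verified)
5. x = 6 + (0) = 6, y = -8 + (6) = -2 (not what was recorded)
That makes step 5 the first incorrect line — y = -2 is what it should show.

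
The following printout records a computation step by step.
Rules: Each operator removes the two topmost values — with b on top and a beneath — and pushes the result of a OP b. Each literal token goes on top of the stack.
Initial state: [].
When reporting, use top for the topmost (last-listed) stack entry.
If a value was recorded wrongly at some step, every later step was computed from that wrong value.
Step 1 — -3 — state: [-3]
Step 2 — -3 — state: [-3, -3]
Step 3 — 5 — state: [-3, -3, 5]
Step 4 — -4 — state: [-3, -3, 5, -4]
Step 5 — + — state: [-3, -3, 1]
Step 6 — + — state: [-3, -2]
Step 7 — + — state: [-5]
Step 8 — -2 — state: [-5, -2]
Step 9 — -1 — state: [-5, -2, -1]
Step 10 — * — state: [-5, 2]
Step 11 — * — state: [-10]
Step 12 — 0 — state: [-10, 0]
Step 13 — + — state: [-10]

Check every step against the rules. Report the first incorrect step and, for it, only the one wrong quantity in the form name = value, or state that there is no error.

no error

1. push -3: top = -3 (verified)
2. push -3: top = -3 (verified)
3. push 5: top = 5 (matches)
4. push -4: top = -4 (matches)
5. 5 + -4 = 1 (checks out)
6. -3 + 1 = -2 (in agreement)
7. -3 + -2 = -5 (confirmed correct)
8. push -2: top = -2 (confirmed correct)
9. push -1: top = -1 (verified)
10. -2 * -1 = 2 (matches)
11. -5 * 2 = -10 (verified)
12. push 0: top = 0 (agrees with the printout)
13. -10 + 0 = -10 (verified)
The recomputation confirms every line.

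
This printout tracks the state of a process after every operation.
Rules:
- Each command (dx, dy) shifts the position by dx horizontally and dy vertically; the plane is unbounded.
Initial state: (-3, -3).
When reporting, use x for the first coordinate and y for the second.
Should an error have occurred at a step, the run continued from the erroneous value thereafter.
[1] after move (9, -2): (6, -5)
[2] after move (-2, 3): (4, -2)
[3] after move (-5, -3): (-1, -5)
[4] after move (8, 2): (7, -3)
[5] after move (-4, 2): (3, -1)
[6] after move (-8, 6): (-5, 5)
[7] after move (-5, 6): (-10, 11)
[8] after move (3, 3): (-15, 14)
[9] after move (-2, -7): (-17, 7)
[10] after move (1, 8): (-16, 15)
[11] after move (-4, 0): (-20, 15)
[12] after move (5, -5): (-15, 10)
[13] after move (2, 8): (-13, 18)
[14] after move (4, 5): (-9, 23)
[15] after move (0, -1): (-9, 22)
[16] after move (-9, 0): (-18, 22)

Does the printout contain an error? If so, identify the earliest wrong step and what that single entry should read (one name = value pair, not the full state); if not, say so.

1. x = -3 + (9) = 6, y = -3 + (-2) = -5 (verified)
2. x = 6 + (-2) = 4, y = -5 + (3) = -2 (verified)
3. x = 4 + (-5) = -1, y = -2 + (-3) = -5 (no discrepancy)
4. x = -1 + (8) = 7, y = -5 + (2) = -3 (same as recorded)
5. x = 7 + (-4) = 3, y = -3 + (2) = -1 (same as recorded)
6. x = 3 + (-8) = -5, y = -1 + (6) = 5 (no discrepancy)
7. x = -5 + (-5) = -10, y = 5 + (6) = 11 (same as recorded)
8. x = -10 + (3) = -7, y = 11 + (3) = 14 (the printout disagrees here)
The audit stops at step 8: the recorded entry is wrong and should be x = -7.

step 8, x = -7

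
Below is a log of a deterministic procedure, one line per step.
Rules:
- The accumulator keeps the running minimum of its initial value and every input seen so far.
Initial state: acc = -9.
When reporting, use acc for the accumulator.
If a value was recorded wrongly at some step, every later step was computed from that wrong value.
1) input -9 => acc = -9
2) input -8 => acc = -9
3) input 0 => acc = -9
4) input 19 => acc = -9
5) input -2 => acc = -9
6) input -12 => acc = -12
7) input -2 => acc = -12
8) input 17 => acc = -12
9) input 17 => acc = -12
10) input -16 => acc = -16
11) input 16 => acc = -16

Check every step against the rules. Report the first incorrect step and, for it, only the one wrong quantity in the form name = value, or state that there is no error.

no error

Step 1: acc = min(-9, -9) = -9 — agrees with the log.
Step 2: acc = min(-9, -8) = -9 — exactly as logged.
Step 3: acc = min(-9, 0) = -9 — consistent with the log.
Step 4: acc = min(-9, 19) = -9 — confirmed correct.
Step 5: acc = min(-9, -2) = -9 — in agreement.
Step 6: acc = min(-9, -12) = -12 — agrees with the log.
Step 7: acc = min(-12, -2) = -12 — confirmed correct.
Step 8: acc = min(-12, 17) = -12 — exactly as logged.
Step 9: acc = min(-12, 17) = -12 — exactly as logged.
Step 10: acc = min(-12, -16) = -16 — agrees with the log.
Step 11: acc = min(-16, 16) = -16 — exactly as logged.
All steps check out; nothing to correct.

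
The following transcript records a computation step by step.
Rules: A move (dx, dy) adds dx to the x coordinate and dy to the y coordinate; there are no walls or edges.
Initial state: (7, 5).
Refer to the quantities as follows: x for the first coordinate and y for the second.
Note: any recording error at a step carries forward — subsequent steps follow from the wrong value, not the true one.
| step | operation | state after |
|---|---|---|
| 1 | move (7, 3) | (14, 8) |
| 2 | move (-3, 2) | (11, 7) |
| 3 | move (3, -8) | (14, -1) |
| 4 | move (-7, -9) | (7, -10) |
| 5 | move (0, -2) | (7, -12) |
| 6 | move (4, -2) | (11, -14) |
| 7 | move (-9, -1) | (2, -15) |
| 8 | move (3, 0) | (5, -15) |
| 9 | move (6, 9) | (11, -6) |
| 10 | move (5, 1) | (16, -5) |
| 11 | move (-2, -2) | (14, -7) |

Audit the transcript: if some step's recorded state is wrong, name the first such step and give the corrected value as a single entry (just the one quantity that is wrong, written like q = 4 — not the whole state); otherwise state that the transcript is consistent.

Recomputing the run from the initial state:
step 1: x = 14, y = 8
step 2: x = 11, y = 10
step 3: x = 14, y = 2
step 4: x = 7, y = -7
step 5: x = 7, y = -9
step 6: x = 11, y = -11
step 7: x = 2, y = -12
step 8: x = 5, y = -12
step 9: x = 11, y = -3
step 10: x = 16, y = -2
step 11: x = 14, y = -4
The first disagreement with the transcript is at step 2, where the value should be y = 10.

step 2, y = 10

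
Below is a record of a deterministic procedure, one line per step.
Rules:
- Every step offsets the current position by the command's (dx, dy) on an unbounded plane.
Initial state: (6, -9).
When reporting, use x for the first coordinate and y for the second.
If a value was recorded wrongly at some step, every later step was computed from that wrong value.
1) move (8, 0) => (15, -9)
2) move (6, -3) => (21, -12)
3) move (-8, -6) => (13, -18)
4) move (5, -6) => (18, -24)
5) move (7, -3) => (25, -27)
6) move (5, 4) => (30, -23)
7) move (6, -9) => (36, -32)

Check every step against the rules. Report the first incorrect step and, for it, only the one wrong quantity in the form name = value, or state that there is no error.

Recomputing the run from the initial state:
step 1: x = 14, y = -9
step 2: x = 20, y = -12
step 3: x = 12, y = -18
step 4: x = 17, y = -24
step 5: x = 24, y = -27
step 6: x = 29, y = -23
step 7: x = 35, y = -32
The first disagreement with the record is at step 1, where the value should be x = 14.

step 1, x = 14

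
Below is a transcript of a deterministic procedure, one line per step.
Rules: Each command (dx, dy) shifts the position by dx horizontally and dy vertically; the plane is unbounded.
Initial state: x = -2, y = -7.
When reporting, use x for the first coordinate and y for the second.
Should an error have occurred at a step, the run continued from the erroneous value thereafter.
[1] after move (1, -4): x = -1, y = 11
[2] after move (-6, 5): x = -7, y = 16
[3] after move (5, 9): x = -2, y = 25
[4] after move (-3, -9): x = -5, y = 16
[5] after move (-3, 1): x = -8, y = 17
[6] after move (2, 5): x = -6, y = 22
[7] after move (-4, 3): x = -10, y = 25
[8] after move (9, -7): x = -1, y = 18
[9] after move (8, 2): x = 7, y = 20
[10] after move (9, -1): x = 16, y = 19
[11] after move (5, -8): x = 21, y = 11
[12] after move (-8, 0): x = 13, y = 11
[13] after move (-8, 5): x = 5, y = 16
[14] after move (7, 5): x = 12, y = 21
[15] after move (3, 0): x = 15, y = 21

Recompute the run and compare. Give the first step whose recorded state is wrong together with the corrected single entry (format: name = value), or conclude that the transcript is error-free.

step 1, y = -11

Recomputing the run from the initial state:
step 1: x = -1, y = -11
step 2: x = -7, y = -6
step 3: x = -2, y = 3
step 4: x = -5, y = -6
step 5: x = -8, y = -5
step 6: x = -6, y = 0
step 7: x = -10, y = 3
step 8: x = -1, y = -4
step 9: x = 7, y = -2
step 10: x = 16, y = -3
step 11: x = 21, y = -11
step 12: x = 13, y = -11
step 13: x = 5, y = -6
step 14: x = 12, y = -1
step 15: x = 15, y = -1
The first disagreement with the transcript is at step 1, where the value should be y = -11.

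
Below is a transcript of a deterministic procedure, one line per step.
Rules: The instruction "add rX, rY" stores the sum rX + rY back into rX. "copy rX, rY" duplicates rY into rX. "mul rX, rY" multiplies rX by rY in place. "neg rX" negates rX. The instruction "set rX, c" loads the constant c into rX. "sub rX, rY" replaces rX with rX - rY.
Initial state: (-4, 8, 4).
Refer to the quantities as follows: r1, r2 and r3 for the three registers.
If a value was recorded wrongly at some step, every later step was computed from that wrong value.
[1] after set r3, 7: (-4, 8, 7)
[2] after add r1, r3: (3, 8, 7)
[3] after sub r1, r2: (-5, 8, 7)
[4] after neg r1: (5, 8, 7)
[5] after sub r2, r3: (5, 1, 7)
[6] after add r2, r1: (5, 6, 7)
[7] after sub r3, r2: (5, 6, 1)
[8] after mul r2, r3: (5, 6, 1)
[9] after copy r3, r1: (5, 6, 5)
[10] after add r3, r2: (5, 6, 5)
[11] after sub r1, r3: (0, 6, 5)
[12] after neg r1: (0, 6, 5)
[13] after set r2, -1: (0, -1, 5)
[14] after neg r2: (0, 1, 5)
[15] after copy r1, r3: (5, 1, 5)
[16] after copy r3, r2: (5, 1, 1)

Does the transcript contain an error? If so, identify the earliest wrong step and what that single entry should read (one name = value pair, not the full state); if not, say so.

1. r3 = 7 (confirmed correct)
2. r1 = -4 + 7 = 3 (checks out)
3. r1 = 3 - 8 = -5 (checks out)
4. r1 = -(-5) = 5 (agrees with the transcript)
5. r2 = 8 - 7 = 1 (checks out)
6. r2 = 1 + 5 = 6 (checks out)
7. r3 = 7 - 6 = 1 (consistent with the transcript)
8. r2 = 6 * 1 = 6 (in agreement)
9. r3 = 5 (consistent with the transcript)
10. r3 = 5 + 6 = 11 (not what was recorded)
So the first discrepancy is step 10, where the right value is r3 = 11.

step 10, r3 = 11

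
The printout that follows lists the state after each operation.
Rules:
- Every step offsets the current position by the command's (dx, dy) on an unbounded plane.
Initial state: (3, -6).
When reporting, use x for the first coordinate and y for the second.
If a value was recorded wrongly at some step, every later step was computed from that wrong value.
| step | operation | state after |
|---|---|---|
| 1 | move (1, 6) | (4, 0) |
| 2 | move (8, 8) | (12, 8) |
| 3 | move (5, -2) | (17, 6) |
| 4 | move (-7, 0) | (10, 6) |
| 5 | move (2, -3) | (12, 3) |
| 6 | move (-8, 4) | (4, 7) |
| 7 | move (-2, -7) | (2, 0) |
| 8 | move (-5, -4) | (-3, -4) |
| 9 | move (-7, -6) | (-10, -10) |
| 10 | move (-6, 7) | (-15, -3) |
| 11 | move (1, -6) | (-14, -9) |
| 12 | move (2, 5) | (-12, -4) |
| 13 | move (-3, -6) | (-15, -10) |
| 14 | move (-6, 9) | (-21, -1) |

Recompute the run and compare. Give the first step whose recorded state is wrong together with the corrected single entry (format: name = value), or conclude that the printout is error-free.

step 1: x = 3 + (1) = 4, y = -6 + (6) = 0 -> no discrepancy
step 2: x = 4 + (8) = 12, y = 0 + (8) = 8 -> confirmed correct
step 3: x = 12 + (5) = 17, y = 8 + (-2) = 6 -> confirmed correct
step 4: x = 17 + (-7) = 10, y = 6 + (0) = 6 -> agrees with the printout
step 5: x = 10 + (2) = 12, y = 6 + (-3) = 3 -> matches
step 6: x = 12 + (-8) = 4, y = 3 + (4) = 7 -> exactly as logged
step 7: x = 4 + (-2) = 2, y = 7 + (-7) = 0 -> confirmed correct
step 8: x = 2 + (-5) = -3, y = 0 + (-4) = -4 -> same as recorded
step 9: x = -3 + (-7) = -10, y = -4 + (-6) = -10 -> same as recorded
step 10: x = -10 + (-6) = -16, y = -10 + (7) = -3 -> first mismatch against the printout
First incorrect step: 10; the correct value is x = -16.

step 10, x = -16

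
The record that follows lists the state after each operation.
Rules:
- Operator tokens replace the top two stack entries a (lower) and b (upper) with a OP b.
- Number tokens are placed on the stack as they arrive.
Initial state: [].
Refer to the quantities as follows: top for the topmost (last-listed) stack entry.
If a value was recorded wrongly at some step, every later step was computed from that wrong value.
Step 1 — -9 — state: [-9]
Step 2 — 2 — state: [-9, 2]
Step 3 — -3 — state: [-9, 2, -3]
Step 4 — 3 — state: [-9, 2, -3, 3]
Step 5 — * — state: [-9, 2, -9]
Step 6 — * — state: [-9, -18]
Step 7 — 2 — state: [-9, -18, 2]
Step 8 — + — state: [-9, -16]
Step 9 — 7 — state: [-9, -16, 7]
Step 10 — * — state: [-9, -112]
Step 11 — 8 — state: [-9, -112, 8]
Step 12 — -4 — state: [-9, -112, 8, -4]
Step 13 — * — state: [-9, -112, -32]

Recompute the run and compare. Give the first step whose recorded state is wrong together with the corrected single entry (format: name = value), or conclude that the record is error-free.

1. push -9: top = -9 (consistent with the record)
2. push 2: top = 2 (verified)
3. push -3: top = -3 (in agreement)
4. push 3: top = 3 (agrees with the record)
5. -3 * 3 = -9 (confirmed correct)
6. 2 * -9 = -18 (checks out)
7. push 2: top = 2 (matches)
8. -18 + 2 = -16 (no discrepancy)
9. push 7: top = 7 (checks out)
10. -16 * 7 = -112 (exactly as logged)
11. push 8: top = 8 (same as recorded)
12. push -4: top = -4 (agrees with the record)
13. 8 * -4 = -32 (no discrepancy)
The recomputation confirms every line.

no error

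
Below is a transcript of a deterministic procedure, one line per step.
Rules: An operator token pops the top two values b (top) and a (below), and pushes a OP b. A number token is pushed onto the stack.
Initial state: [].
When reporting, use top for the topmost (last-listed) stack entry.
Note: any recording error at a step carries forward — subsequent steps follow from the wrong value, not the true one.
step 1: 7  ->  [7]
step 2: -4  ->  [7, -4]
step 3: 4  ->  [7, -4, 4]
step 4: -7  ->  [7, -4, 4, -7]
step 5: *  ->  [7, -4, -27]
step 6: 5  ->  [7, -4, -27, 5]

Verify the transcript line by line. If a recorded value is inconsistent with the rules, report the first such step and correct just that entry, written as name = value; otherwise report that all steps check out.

step 5, top = -28

1. push 7: top = 7 (in agreement)
2. push -4: top = -4 (no discrepancy)
3. push 4: top = 4 (in agreement)
4. push -7: top = -7 (checks out)
5. 4 * -7 = -28 (the transcript disagrees here)
First deviation found at step 5; the corrected entry is top = -28.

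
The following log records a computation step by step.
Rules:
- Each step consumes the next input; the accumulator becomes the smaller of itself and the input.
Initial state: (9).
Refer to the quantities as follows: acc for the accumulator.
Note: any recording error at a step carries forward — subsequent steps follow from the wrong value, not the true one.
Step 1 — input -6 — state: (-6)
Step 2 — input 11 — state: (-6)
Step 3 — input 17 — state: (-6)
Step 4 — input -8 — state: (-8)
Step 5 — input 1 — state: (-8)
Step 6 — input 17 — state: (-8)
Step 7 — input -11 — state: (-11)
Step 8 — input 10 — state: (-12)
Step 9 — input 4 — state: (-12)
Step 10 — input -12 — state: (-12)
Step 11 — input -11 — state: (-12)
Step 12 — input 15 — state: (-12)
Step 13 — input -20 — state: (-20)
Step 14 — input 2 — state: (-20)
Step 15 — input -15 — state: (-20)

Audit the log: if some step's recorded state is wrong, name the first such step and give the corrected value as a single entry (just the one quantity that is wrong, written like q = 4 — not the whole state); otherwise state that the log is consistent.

Recomputing the run from the initial state:
step 1: acc = -6
step 2: acc = -6
step 3: acc = -6
step 4: acc = -8
step 5: acc = -8
step 6: acc = -8
step 7: acc = -11
step 8: acc = -11
step 9: acc = -11
step 10: acc = -12
step 11: acc = -12
step 12: acc = -12
step 13: acc = -20
step 14: acc = -20
step 15: acc = -20
The first disagreement with the log is at step 8, where the value should be acc = -11.

step 8, acc = -11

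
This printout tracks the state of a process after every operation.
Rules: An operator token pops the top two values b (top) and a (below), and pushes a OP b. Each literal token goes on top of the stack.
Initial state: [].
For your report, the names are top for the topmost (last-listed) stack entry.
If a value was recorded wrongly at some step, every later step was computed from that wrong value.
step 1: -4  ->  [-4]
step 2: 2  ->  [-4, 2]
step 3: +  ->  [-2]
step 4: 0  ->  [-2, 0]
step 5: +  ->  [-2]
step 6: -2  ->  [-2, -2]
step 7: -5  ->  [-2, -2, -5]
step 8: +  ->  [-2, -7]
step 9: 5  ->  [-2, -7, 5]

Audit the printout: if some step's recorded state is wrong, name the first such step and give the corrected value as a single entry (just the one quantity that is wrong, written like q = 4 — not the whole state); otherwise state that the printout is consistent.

step 1: push -4: top = -4 -> agrees with the printout
step 2: push 2: top = 2 -> exactly as logged
step 3: -4 + 2 = -2 -> consistent with the printout
step 4: push 0: top = 0 -> agrees with the printout
step 5: -2 + 0 = -2 -> no discrepancy
step 6: push -2: top = -2 -> no discrepancy
step 7: push -5: top = -5 -> same as recorded
step 8: -2 + -5 = -7 -> same as recorded
step 9: push 5: top = 5 -> exactly as logged
All entries verified; no error found.

no error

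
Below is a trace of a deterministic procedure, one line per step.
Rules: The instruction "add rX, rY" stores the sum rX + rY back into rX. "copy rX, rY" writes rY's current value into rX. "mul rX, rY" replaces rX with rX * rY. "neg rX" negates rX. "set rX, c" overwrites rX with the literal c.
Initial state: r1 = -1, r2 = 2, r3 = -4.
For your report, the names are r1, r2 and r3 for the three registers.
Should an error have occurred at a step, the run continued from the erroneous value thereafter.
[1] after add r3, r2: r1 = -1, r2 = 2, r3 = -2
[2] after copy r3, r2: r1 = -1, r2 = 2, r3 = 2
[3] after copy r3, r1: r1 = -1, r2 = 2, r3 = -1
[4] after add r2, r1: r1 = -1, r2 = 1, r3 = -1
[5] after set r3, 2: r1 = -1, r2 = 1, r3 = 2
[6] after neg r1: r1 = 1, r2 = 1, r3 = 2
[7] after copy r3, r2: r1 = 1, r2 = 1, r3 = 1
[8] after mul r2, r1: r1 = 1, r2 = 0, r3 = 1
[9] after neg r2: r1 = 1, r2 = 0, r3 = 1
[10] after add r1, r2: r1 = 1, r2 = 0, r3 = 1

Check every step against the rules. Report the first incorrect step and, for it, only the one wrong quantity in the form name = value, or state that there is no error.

Step 1: r3 = -4 + 2 = -2 — verified.
Step 2: r3 = 2 — agrees with the trace.
Step 3: r3 = -1 — agrees with the trace.
Step 4: r2 = 2 + -1 = 1 — checks out.
Step 5: r3 = 2 — verified.
Step 6: r1 = -(-1) = 1 — same as recorded.
Step 7: r3 = 1 — same as recorded.
Step 8: r2 = 1 * 1 = 1 — the trace disagrees here.
So the first discrepancy is step 8, where the right value is r2 = 1.

step 8, r2 = 1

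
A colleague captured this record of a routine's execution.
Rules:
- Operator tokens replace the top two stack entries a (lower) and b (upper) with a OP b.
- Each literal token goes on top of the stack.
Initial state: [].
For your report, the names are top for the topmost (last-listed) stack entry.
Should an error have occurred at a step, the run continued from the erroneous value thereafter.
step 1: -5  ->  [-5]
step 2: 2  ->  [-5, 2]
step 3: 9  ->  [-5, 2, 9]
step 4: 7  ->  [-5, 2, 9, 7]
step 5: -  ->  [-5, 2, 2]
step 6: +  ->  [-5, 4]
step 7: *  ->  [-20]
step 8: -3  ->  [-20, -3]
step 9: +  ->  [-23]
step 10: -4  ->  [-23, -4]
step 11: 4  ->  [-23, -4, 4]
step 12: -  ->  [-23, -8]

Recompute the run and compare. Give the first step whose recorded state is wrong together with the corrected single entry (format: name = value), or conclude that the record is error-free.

1. push -5: top = -5 (in agreement)
2. push 2: top = 2 (consistent with the record)
3. push 9: top = 9 (same as recorded)
4. push 7: top = 7 (in agreement)
5. 9 - 7 = 2 (same as recorded)
6. 2 + 2 = 4 (checks out)
7. -5 * 4 = -20 (consistent with the record)
8. push -3: top = -3 (agrees with the record)
9. -20 + -3 = -23 (same as recorded)
10. push -4: top = -4 (exactly as logged)
11. push 4: top = 4 (no discrepancy)
12. -4 - 4 = -8 (verified)
Nothing is out of place; the run is error-free.

no error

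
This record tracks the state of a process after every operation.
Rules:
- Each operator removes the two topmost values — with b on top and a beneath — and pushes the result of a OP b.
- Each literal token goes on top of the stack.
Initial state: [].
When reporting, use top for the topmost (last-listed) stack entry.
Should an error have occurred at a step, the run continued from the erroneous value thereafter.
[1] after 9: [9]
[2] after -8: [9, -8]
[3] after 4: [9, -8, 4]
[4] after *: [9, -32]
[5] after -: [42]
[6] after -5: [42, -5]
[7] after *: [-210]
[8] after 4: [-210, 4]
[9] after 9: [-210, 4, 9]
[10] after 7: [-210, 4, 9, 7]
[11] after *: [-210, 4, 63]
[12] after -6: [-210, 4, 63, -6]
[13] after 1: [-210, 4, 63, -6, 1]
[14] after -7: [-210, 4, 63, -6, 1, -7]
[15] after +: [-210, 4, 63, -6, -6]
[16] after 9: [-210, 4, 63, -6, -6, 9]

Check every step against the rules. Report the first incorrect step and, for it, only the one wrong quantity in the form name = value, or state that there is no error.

step 5, top = 41

step 1: push 9: top = 9 -> matches
step 2: push -8: top = -8 -> matches
step 3: push 4: top = 4 -> no discrepancy
step 4: -8 * 4 = -32 -> confirmed correct
step 5: 9 - -32 = 41 -> first mismatch against the record
First deviation found at step 5; the corrected entry is top = 41.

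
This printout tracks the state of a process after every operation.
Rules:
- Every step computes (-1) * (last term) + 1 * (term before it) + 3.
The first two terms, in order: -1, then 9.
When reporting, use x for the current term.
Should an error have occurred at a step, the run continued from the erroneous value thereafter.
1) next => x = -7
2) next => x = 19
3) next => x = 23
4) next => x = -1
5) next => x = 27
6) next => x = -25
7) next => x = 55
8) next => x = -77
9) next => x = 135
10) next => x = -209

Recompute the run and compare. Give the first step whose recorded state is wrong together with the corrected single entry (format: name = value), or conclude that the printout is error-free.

Recomputing the run from the initial state:
step 1: x = -7
step 2: x = 19
step 3: x = -23
step 4: x = 45
step 5: x = -65
step 6: x = 113
step 7: x = -175
step 8: x = 291
step 9: x = -463
step 10: x = 757
The first disagreement with the printout is at step 3, where the value should be x = -23.

step 3, x = -23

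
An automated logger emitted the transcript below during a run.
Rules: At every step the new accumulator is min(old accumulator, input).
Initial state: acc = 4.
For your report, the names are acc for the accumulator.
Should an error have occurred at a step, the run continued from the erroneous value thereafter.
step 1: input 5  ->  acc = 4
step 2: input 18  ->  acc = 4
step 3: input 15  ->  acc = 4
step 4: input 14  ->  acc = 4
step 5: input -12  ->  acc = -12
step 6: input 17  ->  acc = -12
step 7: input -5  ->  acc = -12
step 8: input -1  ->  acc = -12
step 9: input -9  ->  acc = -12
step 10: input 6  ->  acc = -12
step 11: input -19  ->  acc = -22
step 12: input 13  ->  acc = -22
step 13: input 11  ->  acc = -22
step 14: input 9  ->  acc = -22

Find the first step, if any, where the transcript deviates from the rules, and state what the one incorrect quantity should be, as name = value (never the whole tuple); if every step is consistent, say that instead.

step 11, acc = -19

Step 1: acc = min(4, 5) = 4 — same as recorded.
Step 2: acc = min(4, 18) = 4 — no discrepancy.
Step 3: acc = min(4, 15) = 4 — confirmed correct.
Step 4: acc = min(4, 14) = 4 — matches.
Step 5: acc = min(4, -12) = -12 — in agreement.
Step 6: acc = min(-12, 17) = -12 — exactly as logged.
Step 7: acc = min(-12, -5) = -12 — confirmed correct.
Step 8: acc = min(-12, -1) = -12 — consistent with the transcript.
Step 9: acc = min(-12, -9) = -12 — matches.
Step 10: acc = min(-12, 6) = -12 — agrees with the transcript.
Step 11: acc = min(-12, -19) = -19 — the transcript has a different value.
That makes step 11 the first incorrect line — acc = -19 is what it should show.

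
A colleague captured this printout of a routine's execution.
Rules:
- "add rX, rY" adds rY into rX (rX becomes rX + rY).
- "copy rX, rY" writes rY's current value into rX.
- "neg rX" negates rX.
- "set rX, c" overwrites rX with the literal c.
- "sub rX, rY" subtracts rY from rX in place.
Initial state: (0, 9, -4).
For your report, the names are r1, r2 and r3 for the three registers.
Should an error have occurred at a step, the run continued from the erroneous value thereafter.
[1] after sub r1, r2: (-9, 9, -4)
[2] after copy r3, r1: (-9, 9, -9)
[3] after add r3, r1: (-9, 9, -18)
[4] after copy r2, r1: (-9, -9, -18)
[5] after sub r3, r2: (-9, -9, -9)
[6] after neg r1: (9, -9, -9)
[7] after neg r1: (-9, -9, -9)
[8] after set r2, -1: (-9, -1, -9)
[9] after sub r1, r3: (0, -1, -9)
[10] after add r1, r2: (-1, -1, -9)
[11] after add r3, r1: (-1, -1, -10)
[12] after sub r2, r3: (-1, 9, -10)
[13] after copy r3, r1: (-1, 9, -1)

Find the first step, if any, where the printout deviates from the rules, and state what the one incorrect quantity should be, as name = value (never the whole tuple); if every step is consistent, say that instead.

no error

Recomputing the run from the initial state:
step 1: r1 = -9, r2 = 9, r3 = -4
step 2: r1 = -9, r2 = 9, r3 = -9
step 3: r1 = -9, r2 = 9, r3 = -18
step 4: r1 = -9, r2 = -9, r3 = -18
step 5: r1 = -9, r2 = -9, r3 = -9
step 6: r1 = 9, r2 = -9, r3 = -9
step 7: r1 = -9, r2 = -9, r3 = -9
step 8: r1 = -9, r2 = -1, r3 = -9
step 9: r1 = 0, r2 = -1, r3 = -9
step 10: r1 = -1, r2 = -1, r3 = -9
step 11: r1 = -1, r2 = -1, r3 = -10
step 12: r1 = -1, r2 = 9, r3 = -10
step 13: r1 = -1, r2 = 9, r3 = -1
This matches the printout at every step.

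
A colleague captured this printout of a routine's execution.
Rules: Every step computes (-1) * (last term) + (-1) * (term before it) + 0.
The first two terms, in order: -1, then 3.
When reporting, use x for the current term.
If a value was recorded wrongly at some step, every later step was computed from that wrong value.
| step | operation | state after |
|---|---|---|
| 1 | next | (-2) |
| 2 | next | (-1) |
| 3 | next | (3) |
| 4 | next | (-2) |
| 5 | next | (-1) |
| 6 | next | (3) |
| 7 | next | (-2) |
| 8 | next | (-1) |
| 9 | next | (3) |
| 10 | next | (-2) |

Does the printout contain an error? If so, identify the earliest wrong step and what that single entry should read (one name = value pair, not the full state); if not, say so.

no error

Recomputing the run from the initial state:
step 1: x = -2
step 2: x = -1
step 3: x = 3
step 4: x = -2
step 5: x = -1
step 6: x = 3
step 7: x = -2
step 8: x = -1
step 9: x = 3
step 10: x = -2
This matches the printout at every step.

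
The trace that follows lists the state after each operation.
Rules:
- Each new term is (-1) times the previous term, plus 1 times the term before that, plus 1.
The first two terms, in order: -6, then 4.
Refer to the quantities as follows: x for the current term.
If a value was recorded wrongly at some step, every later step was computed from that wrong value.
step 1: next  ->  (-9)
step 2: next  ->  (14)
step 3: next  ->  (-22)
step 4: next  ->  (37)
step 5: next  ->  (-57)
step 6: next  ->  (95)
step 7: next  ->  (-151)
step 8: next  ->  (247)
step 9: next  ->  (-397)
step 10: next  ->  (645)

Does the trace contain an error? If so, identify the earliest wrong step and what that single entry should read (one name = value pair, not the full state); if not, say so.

Recomputing the run from the initial state:
step 1: x = -9
step 2: x = 14
step 3: x = -22
step 4: x = 37
step 5: x = -58
step 6: x = 96
step 7: x = -153
step 8: x = 250
step 9: x = -402
step 10: x = 653
The first disagreement with the trace is at step 5, where the value should be x = -58.

step 5, x = -58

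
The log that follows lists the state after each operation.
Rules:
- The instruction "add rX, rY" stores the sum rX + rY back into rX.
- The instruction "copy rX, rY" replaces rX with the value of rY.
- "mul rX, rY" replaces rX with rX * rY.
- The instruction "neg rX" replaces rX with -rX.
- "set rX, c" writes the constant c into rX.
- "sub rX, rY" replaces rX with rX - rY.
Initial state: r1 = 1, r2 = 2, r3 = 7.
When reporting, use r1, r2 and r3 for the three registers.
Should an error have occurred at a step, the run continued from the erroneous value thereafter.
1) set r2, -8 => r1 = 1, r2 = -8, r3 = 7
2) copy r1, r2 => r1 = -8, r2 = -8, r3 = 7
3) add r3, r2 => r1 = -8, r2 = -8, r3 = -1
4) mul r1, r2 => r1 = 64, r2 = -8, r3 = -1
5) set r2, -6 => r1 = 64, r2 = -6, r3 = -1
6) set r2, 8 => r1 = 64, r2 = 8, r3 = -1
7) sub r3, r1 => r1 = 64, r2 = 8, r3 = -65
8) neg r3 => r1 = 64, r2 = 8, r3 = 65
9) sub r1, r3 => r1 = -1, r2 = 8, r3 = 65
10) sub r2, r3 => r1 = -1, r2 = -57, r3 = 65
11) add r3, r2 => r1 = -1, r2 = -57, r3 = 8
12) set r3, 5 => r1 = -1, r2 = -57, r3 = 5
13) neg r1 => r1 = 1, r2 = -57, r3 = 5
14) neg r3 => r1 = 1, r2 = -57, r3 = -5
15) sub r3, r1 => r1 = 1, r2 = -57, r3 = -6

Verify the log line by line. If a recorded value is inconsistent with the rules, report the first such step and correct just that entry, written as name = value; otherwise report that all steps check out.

no error

Recomputing the run from the initial state:
step 1: r1 = 1, r2 = -8, r3 = 7
step 2: r1 = -8, r2 = -8, r3 = 7
step 3: r1 = -8, r2 = -8, r3 = -1
step 4: r1 = 64, r2 = -8, r3 = -1
step 5: r1 = 64, r2 = -6, r3 = -1
step 6: r1 = 64, r2 = 8, r3 = -1
step 7: r1 = 64, r2 = 8, r3 = -65
step 8: r1 = 64, r2 = 8, r3 = 65
step 9: r1 = -1, r2 = 8, r3 = 65
step 10: r1 = -1, r2 = -57, r3 = 65
step 11: r1 = -1, r2 = -57, r3 = 8
step 12: r1 = -1, r2 = -57, r3 = 5
step 13: r1 = 1, r2 = -57, r3 = 5
step 14: r1 = 1, r2 = -57, r3 = -5
step 15: r1 = 1, r2 = -57, r3 = -6
This matches the log at every step.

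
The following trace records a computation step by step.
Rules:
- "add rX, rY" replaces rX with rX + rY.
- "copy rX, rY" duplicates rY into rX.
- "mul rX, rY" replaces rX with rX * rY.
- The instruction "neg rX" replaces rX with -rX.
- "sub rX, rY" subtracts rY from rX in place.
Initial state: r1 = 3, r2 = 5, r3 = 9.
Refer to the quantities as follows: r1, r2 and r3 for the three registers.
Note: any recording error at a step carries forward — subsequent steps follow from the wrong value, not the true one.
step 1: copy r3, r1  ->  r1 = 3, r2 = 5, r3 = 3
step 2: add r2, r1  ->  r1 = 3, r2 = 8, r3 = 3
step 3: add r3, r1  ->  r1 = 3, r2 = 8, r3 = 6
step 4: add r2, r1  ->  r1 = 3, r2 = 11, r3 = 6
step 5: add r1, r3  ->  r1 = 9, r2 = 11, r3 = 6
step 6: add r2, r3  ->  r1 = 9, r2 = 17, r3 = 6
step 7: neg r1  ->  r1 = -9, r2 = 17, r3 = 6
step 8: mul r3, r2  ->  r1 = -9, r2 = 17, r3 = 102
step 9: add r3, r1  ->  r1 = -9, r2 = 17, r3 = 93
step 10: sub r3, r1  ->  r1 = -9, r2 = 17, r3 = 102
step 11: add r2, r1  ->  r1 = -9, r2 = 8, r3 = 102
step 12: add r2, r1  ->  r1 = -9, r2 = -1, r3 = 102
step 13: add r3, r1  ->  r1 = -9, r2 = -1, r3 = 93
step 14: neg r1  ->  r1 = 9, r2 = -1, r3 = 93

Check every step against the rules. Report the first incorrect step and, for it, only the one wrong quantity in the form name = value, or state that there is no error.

no error

1. r3 = 3 (agrees with the trace)
2. r2 = 5 + 3 = 8 (verified)
3. r3 = 3 + 3 = 6 (in agreement)
4. r2 = 8 + 3 = 11 (confirmed correct)
5. r1 = 3 + 6 = 9 (no discrepancy)
6. r2 = 11 + 6 = 17 (no discrepancy)
7. r1 = -(9) = -9 (confirmed correct)
8. r3 = 6 * 17 = 102 (confirmed correct)
9. r3 = 102 + -9 = 93 (in agreement)
10. r3 = 93 - -9 = 102 (in agreement)
11. r2 = 17 + -9 = 8 (checks out)
12. r2 = 8 + -9 = -1 (no discrepancy)
13. r3 = 102 + -9 = 93 (checks out)
14. r1 = -(-9) = 9 (checks out)
Every step is consistent.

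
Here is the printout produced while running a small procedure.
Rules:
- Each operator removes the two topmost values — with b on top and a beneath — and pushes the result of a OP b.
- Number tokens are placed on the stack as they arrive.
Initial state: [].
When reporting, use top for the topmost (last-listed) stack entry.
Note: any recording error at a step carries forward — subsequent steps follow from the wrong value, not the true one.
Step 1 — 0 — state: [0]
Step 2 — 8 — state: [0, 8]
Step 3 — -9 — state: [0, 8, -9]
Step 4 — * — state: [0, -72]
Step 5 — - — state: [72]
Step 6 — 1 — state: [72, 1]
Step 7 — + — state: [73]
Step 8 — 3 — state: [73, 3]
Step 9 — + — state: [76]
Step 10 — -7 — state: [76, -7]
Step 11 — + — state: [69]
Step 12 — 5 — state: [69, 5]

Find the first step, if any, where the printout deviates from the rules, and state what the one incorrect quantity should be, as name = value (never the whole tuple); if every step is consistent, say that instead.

1. push 0: top = 0 (agrees with the printout)
2. push 8: top = 8 (matches)
3. push -9: top = -9 (confirmed correct)
4. 8 * -9 = -72 (consistent with the printout)
5. 0 - -72 = 72 (confirmed correct)
6. push 1: top = 1 (exactly as logged)
7. 72 + 1 = 73 (confirmed correct)
8. push 3: top = 3 (in agreement)
9. 73 + 3 = 76 (no discrepancy)
10. push -7: top = -7 (consistent with the printout)
11. 76 + -7 = 69 (verified)
12. push 5: top = 5 (confirmed correct)
Each recorded entry agrees with the recomputation.

no error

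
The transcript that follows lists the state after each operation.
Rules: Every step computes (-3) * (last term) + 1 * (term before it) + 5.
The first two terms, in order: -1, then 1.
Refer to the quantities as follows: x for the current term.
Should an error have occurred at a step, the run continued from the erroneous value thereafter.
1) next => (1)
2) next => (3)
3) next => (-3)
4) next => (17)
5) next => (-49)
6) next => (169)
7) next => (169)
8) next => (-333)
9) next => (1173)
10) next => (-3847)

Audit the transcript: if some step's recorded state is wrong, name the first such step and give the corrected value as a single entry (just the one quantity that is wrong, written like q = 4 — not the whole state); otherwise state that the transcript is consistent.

step 1: x = -3*(1) + (1)*(-1) + (5) = 1 -> consistent with the transcript
step 2: x = -3*(1) + (1)*(1) + (5) = 3 -> matches
step 3: x = -3*(3) + (1)*(1) + (5) = -3 -> matches
step 4: x = -3*(-3) + (1)*(3) + (5) = 17 -> no discrepancy
step 5: x = -3*(17) + (1)*(-3) + (5) = -49 -> verified
step 6: x = -3*(-49) + (1)*(17) + (5) = 169 -> same as recorded
step 7: x = -3*(169) + (1)*(-49) + (5) = -551 -> the transcript has a different value
So the first discrepancy is step 7, where the right value is x = -551.

step 7, x = -551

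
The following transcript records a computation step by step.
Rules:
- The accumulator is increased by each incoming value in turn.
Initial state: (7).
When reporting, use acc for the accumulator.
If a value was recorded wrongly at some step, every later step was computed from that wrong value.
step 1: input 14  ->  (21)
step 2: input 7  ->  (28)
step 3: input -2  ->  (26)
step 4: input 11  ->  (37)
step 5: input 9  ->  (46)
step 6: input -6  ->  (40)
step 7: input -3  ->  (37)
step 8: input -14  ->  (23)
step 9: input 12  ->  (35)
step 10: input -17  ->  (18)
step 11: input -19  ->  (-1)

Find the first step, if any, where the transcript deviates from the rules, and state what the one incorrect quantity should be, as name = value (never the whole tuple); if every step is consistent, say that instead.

no error

Recomputing the run from the initial state:
step 1: acc = 21
step 2: acc = 28
step 3: acc = 26
step 4: acc = 37
step 5: acc = 46
step 6: acc = 40
step 7: acc = 37
step 8: acc = 23
step 9: acc = 35
step 10: acc = 18
step 11: acc = -1
This matches the transcript at every step.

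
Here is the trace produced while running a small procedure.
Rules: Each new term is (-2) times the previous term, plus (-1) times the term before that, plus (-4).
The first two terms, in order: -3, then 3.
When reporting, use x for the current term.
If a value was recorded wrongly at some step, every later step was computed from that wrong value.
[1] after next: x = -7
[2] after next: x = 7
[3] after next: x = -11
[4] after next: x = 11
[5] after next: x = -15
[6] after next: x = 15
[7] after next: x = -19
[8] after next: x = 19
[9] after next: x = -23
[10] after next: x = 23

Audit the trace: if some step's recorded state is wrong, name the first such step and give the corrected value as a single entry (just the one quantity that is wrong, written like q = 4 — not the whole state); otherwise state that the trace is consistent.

no error

Recomputing the run from the initial state:
step 1: x = -7
step 2: x = 7
step 3: x = -11
step 4: x = 11
step 5: x = -15
step 6: x = 15
step 7: x = -19
step 8: x = 19
step 9: x = -23
step 10: x = 23
This matches the trace at every step.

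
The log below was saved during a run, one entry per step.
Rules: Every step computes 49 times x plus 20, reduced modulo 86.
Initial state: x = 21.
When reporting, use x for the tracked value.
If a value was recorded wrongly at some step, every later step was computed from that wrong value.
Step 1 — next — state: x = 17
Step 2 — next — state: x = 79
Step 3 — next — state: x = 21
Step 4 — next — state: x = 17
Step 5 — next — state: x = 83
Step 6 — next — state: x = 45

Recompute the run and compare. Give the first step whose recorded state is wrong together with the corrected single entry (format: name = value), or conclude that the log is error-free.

Recomputing the run from the initial state:
step 1: x = 17
step 2: x = 79
step 3: x = 21
step 4: x = 17
step 5: x = 79
step 6: x = 21
The first disagreement with the log is at step 5, where the value should be x = 79.

step 5, x = 79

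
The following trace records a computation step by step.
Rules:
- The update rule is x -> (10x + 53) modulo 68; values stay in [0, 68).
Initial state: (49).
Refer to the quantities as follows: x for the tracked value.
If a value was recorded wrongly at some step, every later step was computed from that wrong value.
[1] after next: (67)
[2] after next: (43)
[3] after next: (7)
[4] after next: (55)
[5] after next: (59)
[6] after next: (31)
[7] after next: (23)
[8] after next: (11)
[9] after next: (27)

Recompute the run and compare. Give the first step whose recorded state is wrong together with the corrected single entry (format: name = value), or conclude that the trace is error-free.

no error

Step 1: x = (10*49 + 53) mod 68 = 67 — agrees with the trace.
Step 2: x = (10*67 + 53) mod 68 = 43 — consistent with the trace.
Step 3: x = (10*43 + 53) mod 68 = 7 — checks out.
Step 4: x = (10*7 + 53) mod 68 = 55 — in agreement.
Step 5: x = (10*55 + 53) mod 68 = 59 — matches.
Step 6: x = (10*59 + 53) mod 68 = 31 — in agreement.
Step 7: x = (10*31 + 53) mod 68 = 23 — in agreement.
Step 8: x = (10*23 + 53) mod 68 = 11 — matches.
Step 9: x = (10*11 + 53) mod 68 = 27 — confirmed correct.
Nothing is out of place; the run is error-free.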